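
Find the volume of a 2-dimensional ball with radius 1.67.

The n-ball volume is π^(n/2)·r^n/Γ(n/2+1). With n=2, r=1.67: V ≈ 8.76159.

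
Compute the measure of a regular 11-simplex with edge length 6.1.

For a regular n-simplex with edge a, V = (a^n / n!)·√((n+1)/2^n). With a=6.1, n=11: V ≈ 0.834446.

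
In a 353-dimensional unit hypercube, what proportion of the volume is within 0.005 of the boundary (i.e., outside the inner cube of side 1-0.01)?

1 - (1 - 2·0.005)^353 = 1 - 0.99^353 ≈ 0.971211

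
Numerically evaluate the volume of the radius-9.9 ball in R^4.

Volume = π^{4/2}·(9.9)^4/Γ(3) ≈ 47403.5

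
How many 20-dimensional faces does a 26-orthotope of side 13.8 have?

f_20(26-cube) = (26 choose 20) · 2^6 = 14734720.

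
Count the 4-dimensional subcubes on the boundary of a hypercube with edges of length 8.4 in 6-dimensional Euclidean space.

Number of 4-faces = C(6,4) · 2^(6-4) = 15 · 4 = 60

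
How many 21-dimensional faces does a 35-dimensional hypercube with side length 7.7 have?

An n-cube has C(n,k)·2^(n-k) k-faces. Here C(35,21)·2^14 = 2319959400·16384 = 38010214809600.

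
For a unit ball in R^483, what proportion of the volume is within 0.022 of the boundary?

1 - (1-0.022)^483 ≈ 0.999978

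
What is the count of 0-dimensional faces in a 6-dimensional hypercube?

f_0(6-cube) = (6 choose 0) · 2^6 = 64.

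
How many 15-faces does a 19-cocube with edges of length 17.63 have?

Each 15-face is the convex hull of 16 vertices, one chosen as ±e_i from each of 16 distinct axes: 2^16·C(19,16) = 63504384.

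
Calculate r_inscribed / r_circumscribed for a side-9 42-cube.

Ratio = (s/2)/(s√42/2) = 42^(-1/2) ≈ 0.154303.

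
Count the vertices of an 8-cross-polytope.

Number of vertices = 2n = 16.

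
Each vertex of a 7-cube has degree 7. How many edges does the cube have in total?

Each of the 2^7 = 128 vertices has degree 7; total edges = 7·2^7/2 = 448.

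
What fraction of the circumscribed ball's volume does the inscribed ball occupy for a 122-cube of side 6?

V_in / V_out = (r_in/r_out)^122 = (1/√122)^122 = 122^(-122/2) ≈ 5.39573e-128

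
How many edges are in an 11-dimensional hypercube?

Choose 1 of 11 axes to span the face (C(11,1) = 11 ways), then fix each of the remaining 10 coordinates at one of its two extreme values (2^10 = 1024 ways): 11·1024 = 11264.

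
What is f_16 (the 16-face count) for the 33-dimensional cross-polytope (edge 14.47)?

Each 16-face is the convex hull of 17 vertices, one chosen as ±e_i from each of 17 distinct axes: 2^17·C(33,17) = 152935217233920.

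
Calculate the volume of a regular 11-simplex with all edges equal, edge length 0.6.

For a regular n-simplex with edge a, V = (a^n / n!)·√((n+1)/2^n). With a=0.6, n=11: V ≈ 6.95719e-12.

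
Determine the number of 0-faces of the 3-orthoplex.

Each 0-face is the convex hull of 1 vertex, one chosen as ±e_i from each of 1 distinct axis: 2^1·C(3,1) = 6.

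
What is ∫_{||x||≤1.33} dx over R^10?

V_10(1.33) = π^(10/2) · (1.33)^10 / Γ(10/2 + 1) ≈ 44.1656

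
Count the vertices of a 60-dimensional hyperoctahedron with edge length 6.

The 60-dimensional cross-polytope has 2n = 2·60 = 120 vertices.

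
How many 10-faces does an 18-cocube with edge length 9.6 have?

f_10(18-orthoplex) = 2^11 · (18 choose 11) = 65175552.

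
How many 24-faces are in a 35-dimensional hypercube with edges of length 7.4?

Choose 24 of 35 axes to span the face (C(35,24) = 417225900 ways), then fix each of the remaining 11 coordinates at one of its two extreme values (2^11 = 2048 ways): 417225900·2048 = 854478643200.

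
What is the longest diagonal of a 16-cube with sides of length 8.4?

d = √(8.4² + 8.4² + ... + 8.4²) [16 terms] = √(16·8.4²) = 8.4√16 = 33.6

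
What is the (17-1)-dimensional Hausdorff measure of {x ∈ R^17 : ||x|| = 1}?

S = n·V_n(r)/r = 17·V_17(1)/1 (volume-to-surface relation), giving 512·π^8/2027025 ≈ 2.39668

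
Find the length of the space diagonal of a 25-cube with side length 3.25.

The space diagonal of an n-cube of side s is s√n. Here 3.25·√25 = 16.25.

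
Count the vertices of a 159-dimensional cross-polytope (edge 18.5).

Number of vertices = 2n = 318.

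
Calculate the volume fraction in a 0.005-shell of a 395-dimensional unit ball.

V(inner)/V(outer) = ((1-0.005)/1)^395 ≈ 0.1381, so the shell fraction is 0.861924.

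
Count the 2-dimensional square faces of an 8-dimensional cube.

Choose 2 of 8 axes to span the face (C(8,2) = 28 ways), then fix each of the remaining 6 coordinates at one of its two extreme values (2^6 = 64 ways): 28·64 = 1792.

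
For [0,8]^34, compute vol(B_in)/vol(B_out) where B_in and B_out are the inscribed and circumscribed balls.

The radii are 8/2 and 8√34/2, so the volume ratio is (1/√34)^34 = 34^{-34/2} ≈ 9.22271e-27.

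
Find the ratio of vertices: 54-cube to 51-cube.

The 54-cube has 2^54 = 18014398509481984 vertices. The 51-cube has 2^51 = 2251799813685248 vertices. Ratio: 18014398509481984/2251799813685248 = 8.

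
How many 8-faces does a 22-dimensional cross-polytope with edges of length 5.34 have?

f_8(22-orthoplex) = 2^9 · (22 choose 9) = 254679040.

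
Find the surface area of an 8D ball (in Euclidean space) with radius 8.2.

|∂B_8(8.2)| ≈ 8.09422e+07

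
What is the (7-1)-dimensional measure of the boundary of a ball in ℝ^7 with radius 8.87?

S_7(8.87) = 2·π^(7/2)·(8.87)^6 / Γ(7/2) ≈ 1.61072e+07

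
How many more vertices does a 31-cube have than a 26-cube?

The 31-cube has 2^31 = 2147483648 vertices. The 26-cube has 2^26 = 67108864 vertices. Difference: 2147483648 - 67108864 = 2080374784.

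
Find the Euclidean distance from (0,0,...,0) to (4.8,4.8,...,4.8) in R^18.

Diagonal = √18 · 4.8 ≈ 20.3647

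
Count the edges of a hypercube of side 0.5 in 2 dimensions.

An n-cube has n·2^(n-1) edges. With n = 2: 2·2 = 4.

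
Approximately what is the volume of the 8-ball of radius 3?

The n-ball volume is π^(n/2)·r^n/Γ(n/2+1). With n=8, r=3: V = 2187·π^4/8 ≈ 26629.2.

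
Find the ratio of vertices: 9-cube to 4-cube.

The 9-cube has 2^9 = 512 vertices. The 4-cube has 2^4 = 16 vertices. Ratio: 512/16 = 32.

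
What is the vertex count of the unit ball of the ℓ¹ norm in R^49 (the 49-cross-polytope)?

Number of vertices = 2n = 98.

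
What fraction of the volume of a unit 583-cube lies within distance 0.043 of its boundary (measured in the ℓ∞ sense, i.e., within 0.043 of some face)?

The inner cube has side 1-2·0.043 = 0.914 and volume (0.914)^583 ≈ 1.705e-23, so the shell holds 1 - 1.705e-23 of the volume.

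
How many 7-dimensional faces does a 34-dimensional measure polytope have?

Choose 7 of 34 axes to span the face (C(34,7) = 5379616 ways), then fix each of the remaining 27 coordinates at one of its two extreme values (2^27 = 134217728 ways): 5379616·134217728 = 722039837032448.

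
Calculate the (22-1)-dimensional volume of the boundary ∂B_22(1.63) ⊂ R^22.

The surface area of an n-ball is 2π^(n/2) r^(n-1) / Γ(n/2). For n=22, r=1.63: 4632.92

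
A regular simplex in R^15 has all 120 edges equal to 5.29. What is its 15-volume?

For a regular n-simplex with edge a, V = (a^n / n!)·√((n+1)/2^n). With a=5.29, n=15: V ≈ 0.00120135.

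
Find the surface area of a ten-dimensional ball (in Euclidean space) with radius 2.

S = n·V_n(r)/r = 10·V_10(2)/2 (volume-to-surface relation), giving 128·π^5/3 ≈ 13056.8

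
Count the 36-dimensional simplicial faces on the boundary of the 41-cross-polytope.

Each 36-face is the convex hull of 37 vertices, one chosen as ±e_i from each of 37 distinct axes: 2^37·C(41,37) = 13918442818109440.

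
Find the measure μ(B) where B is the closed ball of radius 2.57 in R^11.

V_11(2.57) = π^(11/2) · (2.57)^11 / Γ(11/2 + 1) ≈ 60865.2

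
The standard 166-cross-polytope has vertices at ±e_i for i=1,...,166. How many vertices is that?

The 166-dimensional cross-polytope has 2n = 2·166 = 332 vertices.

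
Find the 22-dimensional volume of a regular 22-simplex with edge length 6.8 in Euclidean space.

Volume = 6.8^22 · √(23/2^22) / 22! ≈ 4.3049e-06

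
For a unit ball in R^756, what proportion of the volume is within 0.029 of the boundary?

1 - (1-0.029)^756 ≈ 1 - 2.176e-10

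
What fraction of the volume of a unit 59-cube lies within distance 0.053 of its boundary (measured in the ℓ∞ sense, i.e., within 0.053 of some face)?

Shell fraction = 1 - (1-0.106)^59 ≈ 0.998654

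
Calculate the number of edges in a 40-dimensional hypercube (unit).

The 40-cube has n·2^(n-1) = 40·2^39 = 40·549755813888 = 21990232555520 edges.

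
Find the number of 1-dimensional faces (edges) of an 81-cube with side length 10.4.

An n-cube has n·2^(n-1) edges. With n = 81: 81·1208925819614629174706176 = 97922991388784963151200256.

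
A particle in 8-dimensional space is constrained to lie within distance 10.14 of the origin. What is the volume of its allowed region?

Volume = π^{8/2}·(10.14)^8/Γ(5) ≈ 4.5362e+08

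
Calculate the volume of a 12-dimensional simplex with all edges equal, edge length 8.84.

V = (8.84^12 / 12!) · √((12+1) / 2^12) ≈ 26.7844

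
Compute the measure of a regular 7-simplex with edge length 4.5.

V = (4.5^7 / 7!) · √((7+1) / 2^7) ≈ 1.85352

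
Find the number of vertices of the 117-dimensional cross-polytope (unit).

The vertices are ±e_1, ..., ±e_117, so there are 2·117 = 234.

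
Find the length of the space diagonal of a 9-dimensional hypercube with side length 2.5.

d = √(2.5² + 2.5² + ... + 2.5²) [9 terms] = √(9·2.5²) = 2.5√9 = 7.5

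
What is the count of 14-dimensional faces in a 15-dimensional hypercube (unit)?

Choose 14 of 15 axes to span the face (C(15,14) = 15 ways), then fix each of the remaining 1 coordinate at one of its two extreme values (2^1 = 2 ways): 15·2 = 30.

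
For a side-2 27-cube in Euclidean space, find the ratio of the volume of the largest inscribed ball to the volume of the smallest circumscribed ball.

V_in / V_out = (r_in/r_out)^27 = (1/√27)^27 = 27^(-27/2) ≈ 4.74886e-20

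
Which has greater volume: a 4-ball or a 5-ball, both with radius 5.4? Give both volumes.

V_4(5.4) ≈ 4196.09. V_5(5.4) ≈ 24169.5. The 5-ball is larger.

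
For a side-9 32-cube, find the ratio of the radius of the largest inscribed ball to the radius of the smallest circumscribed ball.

Ratio = (s/2)/(s√32/2) = 32^(-1/2) ≈ 0.176777.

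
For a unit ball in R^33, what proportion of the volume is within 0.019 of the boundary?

1 - (1-0.019)^33 ≈ 0.469021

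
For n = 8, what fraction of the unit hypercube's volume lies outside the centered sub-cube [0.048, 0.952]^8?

1 - (1 - 2·0.048)^8 = 1 - 0.904^8 ≈ 0.553987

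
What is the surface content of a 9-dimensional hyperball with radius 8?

S = n·V_n(r)/r = 9·V_9(8)/8 (volume-to-surface relation), giving 536870912·π^4/105 ≈ 4.98058e+08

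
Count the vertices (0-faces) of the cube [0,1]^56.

Each vertex is a binary string of length 56, so there are 2^56 = 72057594037927936.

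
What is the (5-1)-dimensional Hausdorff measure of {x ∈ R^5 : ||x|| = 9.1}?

S = n·V_n(r)/r = 5·V_5(9.1)/9.1 (volume-to-surface relation), giving 180482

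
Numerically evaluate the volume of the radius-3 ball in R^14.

The n-ball volume is π^(n/2)·r^n/Γ(n/2+1). With n=14, r=3: V = 531441·π^7/560 ≈ 2.86626e+06.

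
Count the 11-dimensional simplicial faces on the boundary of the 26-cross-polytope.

f_11(26-orthoplex) = 2^12 · (26 choose 12) = 39557939200.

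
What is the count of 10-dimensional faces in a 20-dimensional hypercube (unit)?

An n-cube has C(n,k)·2^(n-k) k-faces. Here C(20,10)·2^10 = 184756·1024 = 189190144.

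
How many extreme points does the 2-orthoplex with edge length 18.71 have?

The vertices are ±e_1, ..., ±e_2, so there are 2·2 = 4.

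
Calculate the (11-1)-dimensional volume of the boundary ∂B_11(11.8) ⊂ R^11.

The surface area of an n-ball is 2π^(n/2) r^(n-1) / Γ(n/2). For n=11, r=11.8: 1.08472e+12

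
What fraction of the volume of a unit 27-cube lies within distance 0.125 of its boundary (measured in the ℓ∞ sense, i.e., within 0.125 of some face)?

The inner cube has side 1-2·0.125 = 0.75 and volume (0.75)^27 ≈ 0.0004233, so the shell holds 0.999577 of the volume.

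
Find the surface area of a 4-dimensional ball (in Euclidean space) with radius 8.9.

The surface area of an n-ball is 2π^(n/2) r^(n-1) / Γ(n/2). For n=4, r=8.9: 13915.5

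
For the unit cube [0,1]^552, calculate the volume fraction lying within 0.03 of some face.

Shell fraction = 1 - (1-0.06)^552 ≈ 1 - 1.467e-15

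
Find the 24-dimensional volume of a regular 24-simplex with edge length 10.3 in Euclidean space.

For a regular n-simplex with edge a, V = (a^n / n!)·√((n+1)/2^n). With a=10.3, n=24: V ≈ 0.00399943.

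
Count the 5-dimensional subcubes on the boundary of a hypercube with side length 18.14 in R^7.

f_5(7-cube) = (7 choose 5) · 2^2 = 84.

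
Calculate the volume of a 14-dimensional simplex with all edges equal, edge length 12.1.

Volume = 12.1^14 · √(15/2^14) / 14! ≈ 500.521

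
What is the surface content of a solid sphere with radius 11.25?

S_3(11.25) = 2·π^(3/2)·(11.25)^2 / Γ(3/2) = 4πr² = 4π·(11.25)² ≈ 1590.43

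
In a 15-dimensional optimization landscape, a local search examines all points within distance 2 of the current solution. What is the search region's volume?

V = 8388608·π^7/2027025 ≈ 12499.1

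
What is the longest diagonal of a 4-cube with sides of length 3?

d = √(3² + 3² + ... + 3²) [4 terms] = √(4·3²) = 3√4 = 6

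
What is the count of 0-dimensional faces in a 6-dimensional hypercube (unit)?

An n-cube has C(n,k)·2^(n-k) k-faces. Here C(6,0)·2^6 = 1·64 = 64.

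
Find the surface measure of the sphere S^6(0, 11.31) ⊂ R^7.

The surface area of an n-ball is 2π^(n/2) r^(n-1) / Γ(n/2). For n=7, r=11.31: 6.92236e+07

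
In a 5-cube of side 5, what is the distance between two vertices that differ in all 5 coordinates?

||(5,5,...,5)|| = √(5)·5 ≈ 11.1803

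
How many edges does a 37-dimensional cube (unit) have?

The 37-cube has n·2^(n-1) = 37·2^36 = 37·68719476736 = 2542620639232 edges.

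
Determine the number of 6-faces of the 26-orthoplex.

Number of 6-faces = 2^(6+1) · C(26,6+1) = 128 · 657800 = 84198400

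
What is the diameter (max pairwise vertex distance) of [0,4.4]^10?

Diagonal = √10 · 4.4 ≈ 13.914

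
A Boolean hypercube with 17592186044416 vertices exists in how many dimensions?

n = log_2(17592186044416) = 44.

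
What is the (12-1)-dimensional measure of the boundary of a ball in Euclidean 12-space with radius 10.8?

S = n·V_n(r)/r = 12·V_12(10.8)/10.8 (volume-to-surface relation), giving 3.73602e+12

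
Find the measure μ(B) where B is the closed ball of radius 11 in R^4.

Volume = π^{4/2}·(11)^4/Γ(3) = 14641·π^2/2 ≈ 72250.4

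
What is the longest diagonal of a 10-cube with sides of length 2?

||(2,2,...,2)|| = √(10)·2 ≈ 6.32456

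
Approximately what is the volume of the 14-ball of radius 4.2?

The n-ball volume is π^(n/2)·r^n/Γ(n/2+1). With n=14, r=4.2: V ≈ 3.18499e+08.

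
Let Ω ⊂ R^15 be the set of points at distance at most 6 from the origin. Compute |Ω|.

The n-ball volume is π^(n/2)·r^n/Γ(n/2+1). With n=15, r=6: V = 1486016741376·π^7/25025 ≈ 1.79349e+11.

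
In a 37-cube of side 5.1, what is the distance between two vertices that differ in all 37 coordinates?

d = √(5.1² + 5.1² + ... + 5.1²) [37 terms] = √(37·5.1²) = 5.1√37 ≈ 31.0221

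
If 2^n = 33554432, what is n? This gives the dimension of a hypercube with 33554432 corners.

n = log_2(33554432) = 25.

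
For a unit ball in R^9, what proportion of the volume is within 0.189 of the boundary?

1 - (1-0.189)^9 ≈ 0.848229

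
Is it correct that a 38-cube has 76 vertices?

False. The 38-cube has 2^38 = 274877906944 vertices.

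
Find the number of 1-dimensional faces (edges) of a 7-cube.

Each of the 2^7 = 128 vertices has degree 7; total edges = 7·2^7/2 = 448.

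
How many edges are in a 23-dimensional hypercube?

An n-cube has C(n,k)·2^(n-k) k-faces. Here C(23,1)·2^22 = 23·4194304 = 96468992.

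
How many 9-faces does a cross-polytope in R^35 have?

Each 9-face is the convex hull of 10 vertices, one chosen as ±e_i from each of 10 distinct axes: 2^10·C(35,10) = 187985301504.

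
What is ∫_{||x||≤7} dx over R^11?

The n-ball volume is π^(n/2)·r^n/Γ(n/2+1). With n=11, r=7: V = 18078415936·π^5/1485 ≈ 3.72549e+09.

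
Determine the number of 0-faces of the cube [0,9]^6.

Choose 0 of 6 axes to span the face (C(6,0) = 1 way), then fix each of the remaining 6 coordinates at one of its two extreme values (2^6 = 64 ways): 1·64 = 64.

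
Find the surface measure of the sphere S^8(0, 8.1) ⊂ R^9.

S = n·V_n(r)/r = 9·V_9(8.1)/8.1 (volume-to-surface relation), giving 5.50098e+08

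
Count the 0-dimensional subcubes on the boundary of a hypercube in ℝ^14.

f_0(14-cube) = (14 choose 0) · 2^14 = 16384.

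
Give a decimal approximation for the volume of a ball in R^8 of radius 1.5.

The n-ball volume is π^(n/2)·r^n/Γ(n/2+1). With n=8, r=1.5: V = 2187·π^4/2048 ≈ 104.02.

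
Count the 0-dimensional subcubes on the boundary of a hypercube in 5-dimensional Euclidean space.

Number of 0-faces = C(5,0) · 2^(5-0) = 1 · 32 = 32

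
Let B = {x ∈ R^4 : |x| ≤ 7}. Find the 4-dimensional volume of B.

V = 2401·π^2/2 ≈ 11848.5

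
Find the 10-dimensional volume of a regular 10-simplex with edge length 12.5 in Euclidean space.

For a regular n-simplex with edge a, V = (a^n / n!)·√((n+1)/2^n). With a=12.5, n=10: V ≈ 2660.01.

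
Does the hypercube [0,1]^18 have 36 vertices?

False. The 18-cube has 2^18 = 262144 vertices.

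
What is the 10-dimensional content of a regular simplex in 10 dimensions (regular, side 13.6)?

V_10 = √(11) · 13.6^10 / (10! · 2^(10/2)) ≈ 6182.62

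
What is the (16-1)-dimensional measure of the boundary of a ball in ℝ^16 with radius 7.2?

S_16(7.2) = 2·π^(16/2)·(7.2)^15 / Γ(16/2) ≈ 2.72763e+13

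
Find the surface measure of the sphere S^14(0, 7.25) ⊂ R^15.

|∂B_15(7.25)| ≈ 6.3424e+12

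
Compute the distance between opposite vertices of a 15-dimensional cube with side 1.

||(1,1,...,1)|| = √(15)·1 ≈ 3.87298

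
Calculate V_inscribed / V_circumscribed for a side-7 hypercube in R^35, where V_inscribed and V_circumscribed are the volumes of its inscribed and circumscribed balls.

Volume scales as r^n, and r_in/r_out = 1/√35, giving (1/√35)^35 ≈ 9.52378e-28.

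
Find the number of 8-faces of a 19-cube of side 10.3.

f_8(19-cube) = (19 choose 8) · 2^11 = 154791936.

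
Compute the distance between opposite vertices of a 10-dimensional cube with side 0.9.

||(0.9,0.9,...,0.9)|| = √(10)·0.9 ≈ 2.84605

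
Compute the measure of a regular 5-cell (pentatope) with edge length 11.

Volume = 11^4 · √(5/2^4) / 4! ≈ 341.024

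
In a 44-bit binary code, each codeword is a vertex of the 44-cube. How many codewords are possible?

An n-cube has 2^n vertices; for n = 44 that is 2^44 = 17592186044416.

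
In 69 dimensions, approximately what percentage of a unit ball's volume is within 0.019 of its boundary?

1 - (1-0.019)^69 ≈ 0.733829 ≈ 73.38%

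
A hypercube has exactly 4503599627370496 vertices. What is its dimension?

n = log_2(4503599627370496) = 52.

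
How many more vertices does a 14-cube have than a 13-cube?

The 14-cube has 2^14 = 16384 vertices. The 13-cube has 2^13 = 8192 vertices. Difference: 16384 - 8192 = 8192.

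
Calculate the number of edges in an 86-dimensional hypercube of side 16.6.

The 86-cube has n·2^(n-1) = 86·2^85 = 86·38685626227668133590597632 = 3326963855579459488791396352 edges.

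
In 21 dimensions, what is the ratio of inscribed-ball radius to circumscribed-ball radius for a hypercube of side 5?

For an n-cube of any side s, the inradius is s/2 and the circumradius is s√n/2, so the ratio is 1/√21 ≈ 0.218218.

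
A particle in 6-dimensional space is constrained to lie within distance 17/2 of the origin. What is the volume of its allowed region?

V = 24137569·π^3/384 ≈ 1.949e+06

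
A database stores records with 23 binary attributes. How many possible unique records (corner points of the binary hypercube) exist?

The 23-cube has 2^23 = 8388608 vertices.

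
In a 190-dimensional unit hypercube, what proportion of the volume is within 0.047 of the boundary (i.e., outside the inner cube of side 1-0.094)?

The inner cube has side 1-2·0.047 = 0.906 and volume (0.906)^190 ≈ 7.151e-09, so the shell holds 0.9999999928 of the volume.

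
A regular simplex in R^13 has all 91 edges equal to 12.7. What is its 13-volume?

Volume = 12.7^13 · √(14/2^13) / 13! ≈ 1484.35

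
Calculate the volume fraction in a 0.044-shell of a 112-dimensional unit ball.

1 - (1-0.044)^112 ≈ 0.993524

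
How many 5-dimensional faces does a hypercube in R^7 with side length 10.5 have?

Number of 5-faces = C(7,5) · 2^(7-5) = 21 · 4 = 84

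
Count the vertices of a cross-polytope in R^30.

Number of vertices = 2n = 60.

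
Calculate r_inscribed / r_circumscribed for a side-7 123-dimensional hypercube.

For an n-cube of any side s, the inradius is s/2 and the circumradius is s√n/2, so the ratio is 1/√123 ≈ 0.090167.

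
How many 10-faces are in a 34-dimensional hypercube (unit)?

f_10(34-cube) = (34 choose 10) · 2^24 = 2199965128458240.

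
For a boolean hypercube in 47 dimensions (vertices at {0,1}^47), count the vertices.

An n-cube has 2^n vertices; for n = 47 that is 2^47 = 140737488355328.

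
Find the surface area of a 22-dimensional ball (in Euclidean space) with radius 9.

S = n·V_n(r)/r = 22·V_22(9)/9 (volume-to-surface relation), giving 1350851717672992089·π^11/22400 ≈ 1.77422e+19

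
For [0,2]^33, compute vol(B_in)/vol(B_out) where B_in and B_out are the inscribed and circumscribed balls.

V_in/V_out = n^(-n/2) = 33^(-33/2) ≈ 8.80076e-26.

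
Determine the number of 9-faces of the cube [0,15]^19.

f_9(19-cube) = (19 choose 9) · 2^10 = 94595072.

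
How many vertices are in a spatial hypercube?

Choose 0 of 3 axes to span the face (C(3,0) = 1 way), then fix each of the remaining 3 coordinates at one of its two extreme values (2^3 = 8 ways): 1·8 = 8.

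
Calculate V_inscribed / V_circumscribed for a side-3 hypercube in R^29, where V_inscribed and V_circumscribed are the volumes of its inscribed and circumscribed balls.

The radii are 3/2 and 3√29/2, so the volume ratio is (1/√29)^29 = 29^{-29/2} ≈ 6.24064e-22.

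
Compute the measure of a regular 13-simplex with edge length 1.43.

Volume = 1.43^13 · √(14/2^13) / 13! ≈ 6.94156e-10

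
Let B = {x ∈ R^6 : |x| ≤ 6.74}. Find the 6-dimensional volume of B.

The n-ball volume is π^(n/2)·r^n/Γ(n/2+1). With n=6, r=6.74: V ≈ 484460.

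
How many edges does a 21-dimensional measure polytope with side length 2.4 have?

The 21-cube has n·2^(n-1) = 21·2^20 = 21·1048576 = 22020096 edges.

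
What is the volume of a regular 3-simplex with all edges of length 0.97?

Volume = (√2/12) · 0.97³ = 0.10756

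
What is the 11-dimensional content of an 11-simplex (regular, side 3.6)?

Volume = 3.6^11 · √(12/2^11) / 11! ≈ 0.00252405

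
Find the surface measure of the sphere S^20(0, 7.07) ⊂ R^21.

|∂B_21(7.07)| ≈ 2.85204e+16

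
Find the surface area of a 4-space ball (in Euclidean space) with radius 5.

S = n·V_n(r)/r = 4·V_4(5)/5 (volume-to-surface relation), giving 250·π^2 ≈ 2467.4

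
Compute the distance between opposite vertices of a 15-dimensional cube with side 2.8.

The space diagonal of an n-cube of side s is s√n. Here 2.8·√15 ≈ 10.8444.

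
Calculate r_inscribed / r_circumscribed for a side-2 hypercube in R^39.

r_in = 2/2 (half the side); r_out = 2√39/2 (half the diagonal). Ratio = 1/√39 ≈ 0.160128.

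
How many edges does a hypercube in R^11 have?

Number of 1-faces = C(11,1)·2^(11-1) = 11·1024 = 11264.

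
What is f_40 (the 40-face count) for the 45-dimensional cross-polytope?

Number of 40-faces = 2^(40+1) · C(45,40+1) = 2199023255552 · 148995 = 327643469960970240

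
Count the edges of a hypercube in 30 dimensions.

Each of the 2^30 = 1073741824 vertices has degree 30; total edges = 30·2^30/2 = 16106127360.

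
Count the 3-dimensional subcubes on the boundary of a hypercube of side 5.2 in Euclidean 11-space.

f_3(11-cube) = (11 choose 3) · 2^8 = 42240.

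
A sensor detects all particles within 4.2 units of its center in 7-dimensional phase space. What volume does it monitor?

V_7(4.2) = π^(7/2) · (4.2)^7 / Γ(7/2 + 1) ≈ 108924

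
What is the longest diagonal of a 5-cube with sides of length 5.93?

||(5.93,5.93,...,5.93)|| = √(5)·5.93 ≈ 13.2599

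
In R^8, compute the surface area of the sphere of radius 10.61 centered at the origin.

S = n·V_n(r)/r = 8·V_8(10.61)/10.61 (volume-to-surface relation), giving 4.91457e+08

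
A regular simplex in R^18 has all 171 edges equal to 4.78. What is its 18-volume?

V_18 = √(19) · 4.78^18 / (18! · 2^(18/2)) ≈ 2.25667e-06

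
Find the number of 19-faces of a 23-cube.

Number of 19-faces = C(23,19) · 2^(23-19) = 8855 · 16 = 141680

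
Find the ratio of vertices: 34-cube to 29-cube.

The 34-cube has 2^34 = 17179869184 vertices. The 29-cube has 2^29 = 536870912 vertices. Ratio: 17179869184/536870912 = 32.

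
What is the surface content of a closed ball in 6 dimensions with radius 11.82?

|∂B_6(11.82)| ≈ 7.1538e+06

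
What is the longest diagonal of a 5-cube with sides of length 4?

||(4,4,...,4)|| = √(5)·4 ≈ 8.94427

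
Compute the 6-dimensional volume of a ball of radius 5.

The n-ball volume is π^(n/2)·r^n/Γ(n/2+1). With n=6, r=5: V = 15625·π^3/6 ≈ 80745.5.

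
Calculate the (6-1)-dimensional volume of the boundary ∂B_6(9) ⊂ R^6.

S_6(9) = 2·π^(6/2)·(9)^5 / Γ(6/2) = 59049·π^3 ≈ 1.83089e+06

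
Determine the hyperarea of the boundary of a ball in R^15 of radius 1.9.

S = n·V_n(r)/r = 15·V_15(1.9)/1.9 (volume-to-surface relation), giving 45716.4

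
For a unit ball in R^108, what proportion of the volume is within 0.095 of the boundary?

V(inner)/V(outer) = ((1-0.095)/1)^108 ≈ 2.08e-05, so the shell fraction is 0.999979.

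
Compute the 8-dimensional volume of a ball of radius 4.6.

The n-ball volume is π^(n/2)·r^n/Γ(n/2+1). With n=8, r=4.6: V ≈ 813675.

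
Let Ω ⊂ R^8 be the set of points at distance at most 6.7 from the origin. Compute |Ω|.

Volume = π^{8/2}·(6.7)^8/Γ(5) ≈ 1.64811e+07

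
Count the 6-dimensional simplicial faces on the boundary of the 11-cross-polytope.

Each 6-face is the convex hull of 7 vertices, one chosen as ±e_i from each of 7 distinct axes: 2^7·C(11,7) = 42240.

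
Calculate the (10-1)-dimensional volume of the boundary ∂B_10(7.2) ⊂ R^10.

S = n·V_n(r)/r = 10·V_10(7.2)/7.2 (volume-to-surface relation), giving 1.32605e+09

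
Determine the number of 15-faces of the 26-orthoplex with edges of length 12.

f_15(26-orthoplex) = 2^16 · (26 choose 16) = 348109864960.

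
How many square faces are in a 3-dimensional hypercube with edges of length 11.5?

Choose 2 of 3 axes to span the face (C(3,2) = 3 ways), then fix each of the remaining 1 coordinate at one of its two extreme values (2^1 = 2 ways): 3·2 = 6.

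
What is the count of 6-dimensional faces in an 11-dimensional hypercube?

f_6(11-cube) = (11 choose 6) · 2^5 = 14784.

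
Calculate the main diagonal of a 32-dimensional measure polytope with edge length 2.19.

d = √(2.19² + 2.19² + ... + 2.19²) [32 terms] = √(32·2.19²) = 2.19√32 ≈ 12.3885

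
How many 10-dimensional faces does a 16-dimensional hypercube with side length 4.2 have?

f_10(16-cube) = (16 choose 10) · 2^6 = 512512.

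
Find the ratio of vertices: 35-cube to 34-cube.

The 35-cube has 2^35 = 34359738368 vertices. The 34-cube has 2^34 = 17179869184 vertices. Ratio: 34359738368/17179869184 = 2.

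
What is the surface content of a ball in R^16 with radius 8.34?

S = n·V_n(r)/r = 16·V_16(8.34)/8.34 (volume-to-surface relation), giving 2.47337e+14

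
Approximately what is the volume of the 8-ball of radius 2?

V = 32·π^4/3 ≈ 1039.03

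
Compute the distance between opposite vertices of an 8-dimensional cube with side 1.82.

The space diagonal of an n-cube of side s is s√n. Here 1.82·√8 ≈ 5.14774.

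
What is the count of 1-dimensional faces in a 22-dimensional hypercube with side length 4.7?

Number of 1-faces = C(22,1) · 2^(22-1) = 22 · 2097152 = 46137344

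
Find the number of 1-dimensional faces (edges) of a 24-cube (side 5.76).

Each of the 2^24 = 16777216 vertices has degree 24; total edges = 24·2^24/2 = 201326592.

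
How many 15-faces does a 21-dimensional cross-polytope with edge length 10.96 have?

An n-cross-polytope has 2^(k+1)·C(n,k+1) k-faces. Here 2^16·C(21,16) = 65536·20349 = 1333592064.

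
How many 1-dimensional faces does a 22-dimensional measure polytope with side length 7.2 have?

f_1(22-cube) = (22 choose 1) · 2^21 = 46137344.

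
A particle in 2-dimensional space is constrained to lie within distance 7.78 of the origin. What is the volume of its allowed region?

Volume = π^{2/2}·(7.78)^2/Γ(2) ≈ 190.156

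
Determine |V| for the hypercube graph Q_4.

Each vertex is a binary string of length 4, so there are 2^4 = 16.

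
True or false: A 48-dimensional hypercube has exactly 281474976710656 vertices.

True. The 48-cube has 2^48 = 281474976710656 vertices.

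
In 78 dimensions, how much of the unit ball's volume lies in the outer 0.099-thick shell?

Shell fraction = 1 - (1-0.099)^78 ≈ 0.999706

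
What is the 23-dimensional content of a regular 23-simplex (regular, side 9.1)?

V_23 = √(24) · 9.1^23 / (23! · 2^(23/2)) ≈ 0.000747684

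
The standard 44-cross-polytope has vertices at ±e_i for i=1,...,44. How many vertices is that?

Number of vertices = 2n = 88.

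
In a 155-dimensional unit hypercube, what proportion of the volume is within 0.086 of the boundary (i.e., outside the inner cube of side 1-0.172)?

1 - (1 - 2·0.086)^155 = 1 - 0.828^155 ≈ 1 - 1.971e-13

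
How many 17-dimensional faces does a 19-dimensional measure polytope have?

Choose 17 of 19 axes to span the face (C(19,17) = 171 ways), then fix each of the remaining 2 coordinates at one of its two extreme values (2^2 = 4 ways): 171·4 = 684.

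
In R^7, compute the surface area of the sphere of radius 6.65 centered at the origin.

S_7(6.65) = 2·π^(7/2)·(6.65)^6 / Γ(7/2) ≈ 2.86028e+06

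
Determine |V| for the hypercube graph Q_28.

An n-cube has 2^n vertices; for n = 28 that is 2^28 = 268435456.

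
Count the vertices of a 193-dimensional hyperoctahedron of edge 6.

Number of vertices = 2n = 386.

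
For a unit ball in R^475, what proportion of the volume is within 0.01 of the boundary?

Shell fraction = 1 - (1-0.01)^475 ≈ 0.991553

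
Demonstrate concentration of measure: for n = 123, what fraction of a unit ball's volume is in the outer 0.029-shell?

1 - (1-0.029)^123 ≈ 0.97321 ≈ 97.32%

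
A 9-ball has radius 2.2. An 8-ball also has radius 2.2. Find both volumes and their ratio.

V_9(2.2) ≈ 3982.19. V_8(2.2) ≈ 2227.25. Ratio V_9/V_8 ≈ 1.788.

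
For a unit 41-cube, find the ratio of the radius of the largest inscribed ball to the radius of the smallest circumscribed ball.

r_in / r_out = (1/2) / (1√41/2) = 1/√41 ≈ 0.156174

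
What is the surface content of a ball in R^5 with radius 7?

The surface area of an n-ball is 2π^(n/2) r^(n-1) / Γ(n/2). For n=5, r=7: 19208·π^2/3 ≈ 63191.8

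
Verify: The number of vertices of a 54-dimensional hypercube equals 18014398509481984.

True. The 54-cube has 2^54 = 18014398509481984 vertices.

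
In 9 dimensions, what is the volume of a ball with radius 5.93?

Volume = π^{9/2}·(5.93)^9/Γ(11/2) ≈ 2.99096e+07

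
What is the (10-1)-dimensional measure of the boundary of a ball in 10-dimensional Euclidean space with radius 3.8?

The surface area of an n-ball is 2π^(n/2) r^(n-1) / Γ(n/2). For n=10, r=3.8: 4.21328e+06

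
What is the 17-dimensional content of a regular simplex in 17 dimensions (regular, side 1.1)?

V_17 = √(18) · 1.1^17 / (17! · 2^(17/2)) ≈ 1.66528e-16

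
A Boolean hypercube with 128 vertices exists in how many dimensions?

The n-cube has 2^n vertices, and 128 = 2^7, so n = 7.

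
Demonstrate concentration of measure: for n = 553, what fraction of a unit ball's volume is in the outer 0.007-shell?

1 - (1-0.007)^553 ≈ 0.979444 ≈ 97.94%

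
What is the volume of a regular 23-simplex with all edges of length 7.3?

Volume = 7.3^23 · √(24/2^23) / 23! ≈ 4.70102e-06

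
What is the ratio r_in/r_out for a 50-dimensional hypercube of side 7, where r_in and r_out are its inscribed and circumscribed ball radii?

For an n-cube of any side s, the inradius is s/2 and the circumradius is s√n/2, so the ratio is 1/√50 ≈ 0.141421.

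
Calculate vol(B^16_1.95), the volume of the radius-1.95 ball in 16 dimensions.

Volume = π^{16/2}·(1.95)^16/Γ(9) ≈ 10285.7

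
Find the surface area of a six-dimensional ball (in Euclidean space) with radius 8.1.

S_6(8.1) = 2·π^(6/2)·(8.1)^5 / Γ(6/2) ≈ 1.08112e+06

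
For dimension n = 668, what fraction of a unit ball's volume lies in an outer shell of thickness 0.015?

1 - (1-0.015)^668 ≈ 0.999959 ≈ 99.995875%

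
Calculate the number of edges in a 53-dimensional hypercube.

Number of 1-faces = C(53,1)·2^(53-1) = 53·4503599627370496 = 238690780250636288.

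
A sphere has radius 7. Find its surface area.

The surface area of an n-ball is 2π^(n/2) r^(n-1) / Γ(n/2). For n=3, r=7: 4πr² = 4π·(7)² ≈ 615.752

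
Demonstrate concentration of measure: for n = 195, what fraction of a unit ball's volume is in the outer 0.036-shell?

1 - (1-0.036)^195 ≈ 0.999215 ≈ 99.92%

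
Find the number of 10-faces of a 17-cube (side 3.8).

Number of 10-faces = C(17,10) · 2^(17-10) = 19448 · 128 = 2489344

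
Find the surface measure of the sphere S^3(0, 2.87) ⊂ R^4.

S = n·V_n(r)/r = 4·V_4(2.87)/2.87 (volume-to-surface relation), giving 466.633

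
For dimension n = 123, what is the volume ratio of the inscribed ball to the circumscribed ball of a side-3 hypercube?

V_in / V_out = (r_in/r_out)^123 = (1/√123)^123 = 123^(-123/2) ≈ 2.95689e-129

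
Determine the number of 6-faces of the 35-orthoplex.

Each 6-face is the convex hull of 7 vertices, one chosen as ±e_i from each of 7 distinct axes: 2^7·C(35,7) = 860738560.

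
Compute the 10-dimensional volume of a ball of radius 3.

V = 19683·π^5/40 ≈ 150585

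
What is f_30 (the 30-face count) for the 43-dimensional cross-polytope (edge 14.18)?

An n-cross-polytope has 2^(k+1)·C(n,k+1) k-faces. Here 2^31·C(43,31) = 2147483648·15338678264 = 32939560753873027072.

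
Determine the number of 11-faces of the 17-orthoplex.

Number of 11-faces = 2^(11+1) · C(17,11+1) = 4096 · 6188 = 25346048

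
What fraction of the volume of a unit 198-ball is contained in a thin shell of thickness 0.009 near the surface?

1 - (1-0.009)^198 ≈ 0.833051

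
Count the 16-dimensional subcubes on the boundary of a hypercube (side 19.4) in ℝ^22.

f_16(22-cube) = (22 choose 16) · 2^6 = 4775232.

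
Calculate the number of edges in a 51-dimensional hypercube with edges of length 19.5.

An n-cube has n·2^(n-1) edges. With n = 51: 51·1125899906842624 = 57420895248973824.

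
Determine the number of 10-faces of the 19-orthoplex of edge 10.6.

Each 10-face is the convex hull of 11 vertices, one chosen as ±e_i from each of 11 distinct axes: 2^11·C(19,11) = 154791936.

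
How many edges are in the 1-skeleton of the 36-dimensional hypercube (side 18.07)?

An n-cube has n·2^(n-1) edges. With n = 36: 36·34359738368 = 1236950581248.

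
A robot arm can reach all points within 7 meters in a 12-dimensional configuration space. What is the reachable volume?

The n-ball volume is π^(n/2)·r^n/Γ(n/2+1). With n=12, r=7: V = 13841287201·π^6/720 ≈ 1.84818e+10.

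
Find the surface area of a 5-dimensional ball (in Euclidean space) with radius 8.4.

S_5(8.4) = 2·π^(5/2)·(8.4)^4 / Γ(5/2) ≈ 131034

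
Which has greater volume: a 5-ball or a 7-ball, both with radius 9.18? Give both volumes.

V_5(9.18) ≈ 343172. V_7(9.18) ≈ 2.59585e+07. The 7-ball is larger.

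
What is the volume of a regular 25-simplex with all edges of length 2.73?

V = (2.73^25 / 25!) · √((25+1) / 2^25) ≈ 4.55022e-18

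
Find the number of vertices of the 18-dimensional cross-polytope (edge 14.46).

The 18-dimensional cross-polytope has 2n = 2·18 = 36 vertices.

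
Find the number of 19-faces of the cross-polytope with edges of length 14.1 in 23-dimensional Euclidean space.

An n-cross-polytope has 2^(k+1)·C(n,k+1) k-faces. Here 2^20·C(23,20) = 1048576·1771 = 1857028096.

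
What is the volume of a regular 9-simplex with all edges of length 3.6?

V_9 = √(10) · 3.6^9 / (9! · 2^(9/2)) ≈ 0.0391133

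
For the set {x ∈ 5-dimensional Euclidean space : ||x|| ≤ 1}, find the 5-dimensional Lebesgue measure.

V = 8·π^2/15 ≈ 5.26379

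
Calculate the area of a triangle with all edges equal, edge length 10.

Area = (√3/4) · 10² = 43.3013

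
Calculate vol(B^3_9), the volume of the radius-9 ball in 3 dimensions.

Volume = π^{3/2}·(9)^3/Γ(5/2) = 972·π ≈ 3053.63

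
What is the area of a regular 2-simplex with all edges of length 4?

Area = (√3/4) · 4² = 6.9282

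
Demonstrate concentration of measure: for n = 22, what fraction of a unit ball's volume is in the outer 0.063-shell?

1 - (1-0.063)^22 ≈ 0.76107 ≈ 76.11%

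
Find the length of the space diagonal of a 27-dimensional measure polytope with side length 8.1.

||(8.1,8.1,...,8.1)|| = √(27)·8.1 ≈ 42.0888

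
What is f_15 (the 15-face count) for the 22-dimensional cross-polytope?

f_15(22-orthoplex) = 2^16 · (22 choose 16) = 4889837568.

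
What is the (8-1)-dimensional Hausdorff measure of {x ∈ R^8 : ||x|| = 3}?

The surface area of an n-ball is 2π^(n/2) r^(n-1) / Γ(n/2). For n=8, r=3: 729·π^4 ≈ 71011.2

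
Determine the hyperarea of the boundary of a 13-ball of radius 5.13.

S = n·V_n(r)/r = 13·V_13(5.13)/5.13 (volume-to-surface relation), giving 3.93272e+09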